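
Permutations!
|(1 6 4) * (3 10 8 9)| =12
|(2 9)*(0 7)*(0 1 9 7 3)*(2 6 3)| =|(0 2 7 1 9 6 3)| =7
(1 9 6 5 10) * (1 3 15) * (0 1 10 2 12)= (0 1 9 6 5 2 12)(3 15 10)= [1, 9, 12, 15, 4, 2, 5, 7, 8, 6, 3, 11, 0, 13, 14, 10]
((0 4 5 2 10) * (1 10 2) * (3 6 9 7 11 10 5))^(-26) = (0 11 9 3)(4 10 7 6)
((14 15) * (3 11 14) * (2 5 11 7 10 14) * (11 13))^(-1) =((2 5 13 11)(3 7 10 14 15))^(-1) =(2 11 13 5)(3 15 14 10 7)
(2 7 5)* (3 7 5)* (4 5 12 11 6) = (2 12 11 6 4 5)(3 7) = [0, 1, 12, 7, 5, 2, 4, 3, 8, 9, 10, 6, 11]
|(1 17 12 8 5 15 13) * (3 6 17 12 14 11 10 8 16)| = 13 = |(1 12 16 3 6 17 14 11 10 8 5 15 13)|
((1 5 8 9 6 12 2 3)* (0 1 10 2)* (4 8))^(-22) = (0 5 8 6)(1 4 9 12)(2 10 3)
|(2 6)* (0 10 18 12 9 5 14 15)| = 8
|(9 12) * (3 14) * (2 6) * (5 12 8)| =4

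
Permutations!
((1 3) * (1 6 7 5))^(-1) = ((1 3 6 7 5))^(-1) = (1 5 7 6 3)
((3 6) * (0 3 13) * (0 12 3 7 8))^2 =(0 8 7)(3 13)(6 12)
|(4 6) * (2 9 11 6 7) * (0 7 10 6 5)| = |(0 7 2 9 11 5)(4 10 6)| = 6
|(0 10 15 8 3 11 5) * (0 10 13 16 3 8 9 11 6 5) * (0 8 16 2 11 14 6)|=42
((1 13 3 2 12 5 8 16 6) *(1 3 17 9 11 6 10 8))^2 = (1 17 11 3 12)(2 5 13 9 6)(8 10 16)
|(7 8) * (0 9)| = |(0 9)(7 8)| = 2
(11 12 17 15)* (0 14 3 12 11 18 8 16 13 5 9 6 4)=[14, 1, 2, 12, 0, 9, 4, 7, 16, 6, 10, 11, 17, 5, 3, 18, 13, 15, 8]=(0 14 3 12 17 15 18 8 16 13 5 9 6 4)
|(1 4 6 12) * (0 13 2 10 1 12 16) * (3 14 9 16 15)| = |(0 13 2 10 1 4 6 15 3 14 9 16)| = 12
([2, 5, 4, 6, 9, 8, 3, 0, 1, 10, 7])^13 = (0 2 4 9 10 7)(1 5 8)(3 6)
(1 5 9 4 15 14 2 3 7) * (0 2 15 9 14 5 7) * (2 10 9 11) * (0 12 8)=(0 10 9 4 11 2 3 12 8)(1 7)(5 14 15)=[10, 7, 3, 12, 11, 14, 6, 1, 0, 4, 9, 2, 8, 13, 15, 5]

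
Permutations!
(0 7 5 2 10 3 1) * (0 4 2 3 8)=(0 7 5 3 1 4 2 10 8)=[7, 4, 10, 1, 2, 3, 6, 5, 0, 9, 8]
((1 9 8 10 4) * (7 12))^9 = (1 4 10 8 9)(7 12)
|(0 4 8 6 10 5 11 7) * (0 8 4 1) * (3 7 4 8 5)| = 8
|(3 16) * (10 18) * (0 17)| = 2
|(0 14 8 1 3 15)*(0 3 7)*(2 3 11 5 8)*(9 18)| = |(0 14 2 3 15 11 5 8 1 7)(9 18)| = 10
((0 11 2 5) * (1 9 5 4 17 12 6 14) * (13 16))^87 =((0 11 2 4 17 12 6 14 1 9 5)(13 16))^87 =(0 5 9 1 14 6 12 17 4 2 11)(13 16)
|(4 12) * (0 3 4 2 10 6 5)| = |(0 3 4 12 2 10 6 5)| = 8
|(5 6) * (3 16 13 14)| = |(3 16 13 14)(5 6)| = 4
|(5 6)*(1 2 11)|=6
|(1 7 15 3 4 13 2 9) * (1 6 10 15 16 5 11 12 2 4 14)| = 26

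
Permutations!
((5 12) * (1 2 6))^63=((1 2 6)(5 12))^63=(5 12)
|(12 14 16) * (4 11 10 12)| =6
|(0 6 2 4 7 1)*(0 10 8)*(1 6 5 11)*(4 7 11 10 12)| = |(0 5 10 8)(1 12 4 11)(2 7 6)| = 12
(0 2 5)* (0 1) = (0 2 5 1) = [2, 0, 5, 3, 4, 1]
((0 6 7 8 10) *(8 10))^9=((0 6 7 10))^9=(0 6 7 10)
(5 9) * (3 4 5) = [0, 1, 2, 4, 5, 9, 6, 7, 8, 3] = (3 4 5 9)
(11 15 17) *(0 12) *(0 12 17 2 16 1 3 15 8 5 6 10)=[17, 3, 16, 15, 4, 6, 10, 7, 5, 9, 0, 8, 12, 13, 14, 2, 1, 11]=(0 17 11 8 5 6 10)(1 3 15 2 16)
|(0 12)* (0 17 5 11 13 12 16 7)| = 15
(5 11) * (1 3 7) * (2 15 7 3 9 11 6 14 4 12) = (1 9 11 5 6 14 4 12 2 15 7) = [0, 9, 15, 3, 12, 6, 14, 1, 8, 11, 10, 5, 2, 13, 4, 7]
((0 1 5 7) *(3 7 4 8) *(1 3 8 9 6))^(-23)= (0 3 7)(1 4 6 5 9)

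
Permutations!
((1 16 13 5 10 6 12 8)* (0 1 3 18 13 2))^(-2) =(0 16)(1 2)(3 12 10 13)(5 18 8 6)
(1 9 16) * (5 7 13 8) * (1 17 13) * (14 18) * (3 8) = (1 9 16 17 13 3 8 5 7)(14 18) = [0, 9, 2, 8, 4, 7, 6, 1, 5, 16, 10, 11, 12, 3, 18, 15, 17, 13, 14]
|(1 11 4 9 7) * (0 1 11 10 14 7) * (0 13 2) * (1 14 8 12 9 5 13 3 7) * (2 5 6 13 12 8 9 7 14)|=|(0 2)(1 10 9 3 14)(4 6 13 5 12 7 11)|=70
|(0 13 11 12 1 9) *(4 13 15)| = 8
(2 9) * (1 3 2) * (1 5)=(1 3 2 9 5)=[0, 3, 9, 2, 4, 1, 6, 7, 8, 5]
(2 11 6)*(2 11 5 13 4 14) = (2 5 13 4 14)(6 11) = [0, 1, 5, 3, 14, 13, 11, 7, 8, 9, 10, 6, 12, 4, 2]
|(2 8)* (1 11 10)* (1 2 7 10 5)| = 12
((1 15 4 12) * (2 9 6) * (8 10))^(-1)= ((1 15 4 12)(2 9 6)(8 10))^(-1)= (1 12 4 15)(2 6 9)(8 10)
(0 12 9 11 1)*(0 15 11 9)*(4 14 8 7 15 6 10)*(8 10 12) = (0 8 7 15 11 1 6 12)(4 14 10) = [8, 6, 2, 3, 14, 5, 12, 15, 7, 9, 4, 1, 0, 13, 10, 11]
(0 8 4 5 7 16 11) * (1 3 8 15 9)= [15, 3, 2, 8, 5, 7, 6, 16, 4, 1, 10, 0, 12, 13, 14, 9, 11]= (0 15 9 1 3 8 4 5 7 16 11)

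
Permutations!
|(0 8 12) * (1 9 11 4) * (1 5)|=|(0 8 12)(1 9 11 4 5)|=15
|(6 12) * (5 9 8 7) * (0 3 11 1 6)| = 12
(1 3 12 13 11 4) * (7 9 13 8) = (1 3 12 8 7 9 13 11 4) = [0, 3, 2, 12, 1, 5, 6, 9, 7, 13, 10, 4, 8, 11]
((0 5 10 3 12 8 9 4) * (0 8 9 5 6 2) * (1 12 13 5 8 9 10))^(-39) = (1 3)(4 9)(5 10)(12 13)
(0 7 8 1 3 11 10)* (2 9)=(0 7 8 1 3 11 10)(2 9)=[7, 3, 9, 11, 4, 5, 6, 8, 1, 2, 0, 10]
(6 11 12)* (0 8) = (0 8)(6 11 12) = [8, 1, 2, 3, 4, 5, 11, 7, 0, 9, 10, 12, 6]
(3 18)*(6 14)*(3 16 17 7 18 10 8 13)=(3 10 8 13)(6 14)(7 18 16 17)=[0, 1, 2, 10, 4, 5, 14, 18, 13, 9, 8, 11, 12, 3, 6, 15, 17, 7, 16]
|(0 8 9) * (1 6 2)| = 3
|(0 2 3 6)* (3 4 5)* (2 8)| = |(0 8 2 4 5 3 6)| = 7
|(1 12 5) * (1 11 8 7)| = |(1 12 5 11 8 7)| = 6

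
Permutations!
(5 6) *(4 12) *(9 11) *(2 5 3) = [0, 1, 5, 2, 12, 6, 3, 7, 8, 11, 10, 9, 4] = (2 5 6 3)(4 12)(9 11)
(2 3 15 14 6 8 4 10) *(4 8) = (2 3 15 14 6 4 10) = [0, 1, 3, 15, 10, 5, 4, 7, 8, 9, 2, 11, 12, 13, 6, 14]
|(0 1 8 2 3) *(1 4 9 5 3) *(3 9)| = 6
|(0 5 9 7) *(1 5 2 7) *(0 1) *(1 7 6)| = 6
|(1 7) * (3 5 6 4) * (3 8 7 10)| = |(1 10 3 5 6 4 8 7)| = 8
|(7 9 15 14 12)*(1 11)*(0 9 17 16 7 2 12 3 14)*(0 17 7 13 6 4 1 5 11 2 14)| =|(0 9 15 17 16 13 6 4 1 2 12 14 3)(5 11)| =26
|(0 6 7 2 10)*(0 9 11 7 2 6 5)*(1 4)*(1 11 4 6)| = |(0 5)(1 6 2 10 9 4 11 7)| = 8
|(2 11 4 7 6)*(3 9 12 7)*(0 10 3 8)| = 11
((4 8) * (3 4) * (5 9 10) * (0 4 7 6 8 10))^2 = ((0 4 10 5 9)(3 7 6 8))^2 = (0 10 9 4 5)(3 6)(7 8)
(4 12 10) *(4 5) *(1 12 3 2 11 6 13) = (1 12 10 5 4 3 2 11 6 13) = [0, 12, 11, 2, 3, 4, 13, 7, 8, 9, 5, 6, 10, 1]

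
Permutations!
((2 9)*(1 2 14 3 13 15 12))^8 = (15)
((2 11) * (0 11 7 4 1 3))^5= (0 1 7 11 3 4 2)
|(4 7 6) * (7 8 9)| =|(4 8 9 7 6)| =5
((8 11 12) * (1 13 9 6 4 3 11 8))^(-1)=(1 12 11 3 4 6 9 13)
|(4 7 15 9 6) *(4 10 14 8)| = |(4 7 15 9 6 10 14 8)| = 8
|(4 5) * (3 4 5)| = 2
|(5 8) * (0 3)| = |(0 3)(5 8)| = 2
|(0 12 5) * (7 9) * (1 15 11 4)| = 12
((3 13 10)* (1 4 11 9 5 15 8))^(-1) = (1 8 15 5 9 11 4)(3 10 13)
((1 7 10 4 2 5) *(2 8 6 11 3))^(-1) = (1 5 2 3 11 6 8 4 10 7)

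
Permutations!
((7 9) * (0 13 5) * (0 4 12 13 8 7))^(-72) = (13)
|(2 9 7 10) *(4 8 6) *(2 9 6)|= |(2 6 4 8)(7 10 9)|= 12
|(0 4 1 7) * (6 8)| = 4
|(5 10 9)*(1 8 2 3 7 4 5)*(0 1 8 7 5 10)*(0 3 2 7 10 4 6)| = |(0 1 10 9 8 7 6)(3 5)| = 14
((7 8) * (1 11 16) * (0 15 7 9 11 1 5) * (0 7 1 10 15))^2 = (1 15 10)(5 8 11)(7 9 16)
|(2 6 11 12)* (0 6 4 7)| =7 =|(0 6 11 12 2 4 7)|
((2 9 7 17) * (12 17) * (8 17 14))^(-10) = (2 14 9 8 7 17 12)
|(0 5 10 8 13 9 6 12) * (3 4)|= 8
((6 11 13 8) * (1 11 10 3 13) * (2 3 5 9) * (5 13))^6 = ((1 11)(2 3 5 9)(6 10 13 8))^6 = (2 5)(3 9)(6 13)(8 10)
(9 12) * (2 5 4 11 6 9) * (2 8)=(2 5 4 11 6 9 12 8)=[0, 1, 5, 3, 11, 4, 9, 7, 2, 12, 10, 6, 8]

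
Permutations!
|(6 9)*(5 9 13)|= |(5 9 6 13)|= 4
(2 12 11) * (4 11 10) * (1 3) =(1 3)(2 12 10 4 11) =[0, 3, 12, 1, 11, 5, 6, 7, 8, 9, 4, 2, 10]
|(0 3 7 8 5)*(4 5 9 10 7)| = 4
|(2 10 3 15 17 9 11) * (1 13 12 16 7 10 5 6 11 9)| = |(1 13 12 16 7 10 3 15 17)(2 5 6 11)| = 36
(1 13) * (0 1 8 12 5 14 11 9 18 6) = (0 1 13 8 12 5 14 11 9 18 6) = [1, 13, 2, 3, 4, 14, 0, 7, 12, 18, 10, 9, 5, 8, 11, 15, 16, 17, 6]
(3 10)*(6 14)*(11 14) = (3 10)(6 11 14) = [0, 1, 2, 10, 4, 5, 11, 7, 8, 9, 3, 14, 12, 13, 6]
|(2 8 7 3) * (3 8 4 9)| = 4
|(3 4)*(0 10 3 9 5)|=6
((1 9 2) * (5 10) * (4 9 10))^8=(1 5 9)(2 10 4)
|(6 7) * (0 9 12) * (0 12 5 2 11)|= 10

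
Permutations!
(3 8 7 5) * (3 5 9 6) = (3 8 7 9 6) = [0, 1, 2, 8, 4, 5, 3, 9, 7, 6]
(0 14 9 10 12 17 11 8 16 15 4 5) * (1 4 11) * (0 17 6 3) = (0 14 9 10 12 6 3)(1 4 5 17)(8 16 15 11) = [14, 4, 2, 0, 5, 17, 3, 7, 16, 10, 12, 8, 6, 13, 9, 11, 15, 1]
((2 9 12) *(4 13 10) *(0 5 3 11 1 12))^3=((0 5 3 11 1 12 2 9)(4 13 10))^3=(13)(0 11 2 5 1 9 3 12)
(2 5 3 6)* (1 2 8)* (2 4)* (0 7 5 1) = (0 7 5 3 6 8)(1 4 2) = [7, 4, 1, 6, 2, 3, 8, 5, 0]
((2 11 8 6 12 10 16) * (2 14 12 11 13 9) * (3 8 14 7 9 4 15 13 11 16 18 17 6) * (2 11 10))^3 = ((2 10 18 17 6 16 7 9 11 14 12)(3 8)(4 15 13))^3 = (2 17 7 14 10 6 9 12 18 16 11)(3 8)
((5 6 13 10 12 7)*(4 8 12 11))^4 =(4 5 11 7 10 12 13 8 6)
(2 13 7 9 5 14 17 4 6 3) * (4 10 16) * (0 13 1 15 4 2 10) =(0 13 7 9 5 14 17)(1 15 4 6 3 10 16 2) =[13, 15, 1, 10, 6, 14, 3, 9, 8, 5, 16, 11, 12, 7, 17, 4, 2, 0]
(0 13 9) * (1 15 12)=(0 13 9)(1 15 12)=[13, 15, 2, 3, 4, 5, 6, 7, 8, 0, 10, 11, 1, 9, 14, 12]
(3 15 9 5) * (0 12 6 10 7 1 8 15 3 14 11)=(0 12 6 10 7 1 8 15 9 5 14 11)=[12, 8, 2, 3, 4, 14, 10, 1, 15, 5, 7, 0, 6, 13, 11, 9]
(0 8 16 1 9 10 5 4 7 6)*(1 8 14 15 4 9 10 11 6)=[14, 10, 2, 3, 7, 9, 0, 1, 16, 11, 5, 6, 12, 13, 15, 4, 8]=(0 14 15 4 7 1 10 5 9 11 6)(8 16)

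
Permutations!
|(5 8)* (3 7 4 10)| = 4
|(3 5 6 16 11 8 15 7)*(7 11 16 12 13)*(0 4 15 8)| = |(16)(0 4 15 11)(3 5 6 12 13 7)| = 12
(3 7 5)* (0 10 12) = [10, 1, 2, 7, 4, 3, 6, 5, 8, 9, 12, 11, 0] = (0 10 12)(3 7 5)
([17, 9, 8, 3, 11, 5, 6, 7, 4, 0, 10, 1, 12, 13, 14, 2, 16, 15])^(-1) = [9, 11, 15, 3, 8, 5, 6, 7, 2, 1, 10, 4, 12, 13, 14, 17, 16, 0]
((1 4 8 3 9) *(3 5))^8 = (1 8 3)(4 5 9)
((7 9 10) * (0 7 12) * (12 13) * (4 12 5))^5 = ((0 7 9 10 13 5 4 12))^5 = (0 5 9 12 13 7 4 10)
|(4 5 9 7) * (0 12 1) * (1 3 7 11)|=9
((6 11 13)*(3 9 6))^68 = ((3 9 6 11 13))^68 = (3 11 9 13 6)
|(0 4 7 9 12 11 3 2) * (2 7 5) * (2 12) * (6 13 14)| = 9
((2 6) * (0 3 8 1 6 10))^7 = (10)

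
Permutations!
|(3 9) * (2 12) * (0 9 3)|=|(0 9)(2 12)|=2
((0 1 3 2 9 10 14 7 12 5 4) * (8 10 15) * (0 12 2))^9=(2 15 10 7 9 8 14)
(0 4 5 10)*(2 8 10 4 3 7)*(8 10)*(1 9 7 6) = (0 3 6 1 9 7 2 10)(4 5) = [3, 9, 10, 6, 5, 4, 1, 2, 8, 7, 0]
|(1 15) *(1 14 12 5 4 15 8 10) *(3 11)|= |(1 8 10)(3 11)(4 15 14 12 5)|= 30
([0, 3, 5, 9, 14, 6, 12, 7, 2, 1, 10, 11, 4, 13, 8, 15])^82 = [0, 3, 14, 9, 6, 8, 2, 7, 4, 1, 10, 11, 5, 13, 12, 15]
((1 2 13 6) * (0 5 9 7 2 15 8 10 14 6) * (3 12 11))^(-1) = ((0 5 9 7 2 13)(1 15 8 10 14 6)(3 12 11))^(-1) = (0 13 2 7 9 5)(1 6 14 10 8 15)(3 11 12)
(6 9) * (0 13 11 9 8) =(0 13 11 9 6 8) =[13, 1, 2, 3, 4, 5, 8, 7, 0, 6, 10, 9, 12, 11]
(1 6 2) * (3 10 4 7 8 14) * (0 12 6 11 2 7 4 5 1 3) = (0 12 6 7 8 14)(1 11 2 3 10 5) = [12, 11, 3, 10, 4, 1, 7, 8, 14, 9, 5, 2, 6, 13, 0]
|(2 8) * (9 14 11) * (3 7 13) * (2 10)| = 3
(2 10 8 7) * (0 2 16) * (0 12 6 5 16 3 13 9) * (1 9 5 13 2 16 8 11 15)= [16, 9, 10, 2, 4, 8, 13, 3, 7, 0, 11, 15, 6, 5, 14, 1, 12]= (0 16 12 6 13 5 8 7 3 2 10 11 15 1 9)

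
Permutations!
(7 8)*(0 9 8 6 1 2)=(0 9 8 7 6 1 2)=[9, 2, 0, 3, 4, 5, 1, 6, 7, 8]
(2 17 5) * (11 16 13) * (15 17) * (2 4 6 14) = (2 15 17 5 4 6 14)(11 16 13) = [0, 1, 15, 3, 6, 4, 14, 7, 8, 9, 10, 16, 12, 11, 2, 17, 13, 5]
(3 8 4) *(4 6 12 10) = (3 8 6 12 10 4) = [0, 1, 2, 8, 3, 5, 12, 7, 6, 9, 4, 11, 10]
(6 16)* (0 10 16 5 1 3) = (0 10 16 6 5 1 3) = [10, 3, 2, 0, 4, 1, 5, 7, 8, 9, 16, 11, 12, 13, 14, 15, 6]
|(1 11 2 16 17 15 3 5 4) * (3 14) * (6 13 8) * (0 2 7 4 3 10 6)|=20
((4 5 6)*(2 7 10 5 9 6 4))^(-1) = ((2 7 10 5 4 9 6))^(-1) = (2 6 9 4 5 10 7)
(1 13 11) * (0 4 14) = (0 4 14)(1 13 11) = [4, 13, 2, 3, 14, 5, 6, 7, 8, 9, 10, 1, 12, 11, 0]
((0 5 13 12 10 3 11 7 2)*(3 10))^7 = ((0 5 13 12 3 11 7 2))^7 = (0 2 7 11 3 12 13 5)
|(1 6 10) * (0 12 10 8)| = |(0 12 10 1 6 8)| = 6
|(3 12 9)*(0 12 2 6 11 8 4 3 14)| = 12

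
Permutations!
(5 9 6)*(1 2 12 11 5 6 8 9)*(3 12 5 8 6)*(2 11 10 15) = (1 11 8 9 6 3 12 10 15 2 5) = [0, 11, 5, 12, 4, 1, 3, 7, 9, 6, 15, 8, 10, 13, 14, 2]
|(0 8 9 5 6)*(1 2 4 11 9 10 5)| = |(0 8 10 5 6)(1 2 4 11 9)| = 5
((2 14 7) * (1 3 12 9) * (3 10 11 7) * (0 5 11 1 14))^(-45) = (1 10)(3 14 9 12)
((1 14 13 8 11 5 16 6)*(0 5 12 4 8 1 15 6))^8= ((0 5 16)(1 14 13)(4 8 11 12)(6 15))^8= (0 16 5)(1 13 14)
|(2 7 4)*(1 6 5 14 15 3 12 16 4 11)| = 12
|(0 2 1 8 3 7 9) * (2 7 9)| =|(0 7 2 1 8 3 9)| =7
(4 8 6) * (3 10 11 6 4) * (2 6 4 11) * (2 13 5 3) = (2 6)(3 10 13 5)(4 8 11) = [0, 1, 6, 10, 8, 3, 2, 7, 11, 9, 13, 4, 12, 5]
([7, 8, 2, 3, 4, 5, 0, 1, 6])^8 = (0 8 7 6 1)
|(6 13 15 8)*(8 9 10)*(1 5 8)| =8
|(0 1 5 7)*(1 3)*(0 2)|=|(0 3 1 5 7 2)|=6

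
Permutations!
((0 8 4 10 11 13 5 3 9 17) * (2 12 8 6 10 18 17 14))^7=(0 9 17 3 18 5 4 13 8 11 12 10 2 6 14)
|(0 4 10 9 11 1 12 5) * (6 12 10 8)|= |(0 4 8 6 12 5)(1 10 9 11)|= 12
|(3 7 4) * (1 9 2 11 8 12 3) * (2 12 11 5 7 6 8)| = 11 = |(1 9 12 3 6 8 11 2 5 7 4)|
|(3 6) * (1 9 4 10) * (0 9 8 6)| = |(0 9 4 10 1 8 6 3)| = 8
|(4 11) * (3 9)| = 2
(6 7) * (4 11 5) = [0, 1, 2, 3, 11, 4, 7, 6, 8, 9, 10, 5] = (4 11 5)(6 7)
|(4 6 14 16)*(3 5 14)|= |(3 5 14 16 4 6)|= 6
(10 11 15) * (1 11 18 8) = [0, 11, 2, 3, 4, 5, 6, 7, 1, 9, 18, 15, 12, 13, 14, 10, 16, 17, 8] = (1 11 15 10 18 8)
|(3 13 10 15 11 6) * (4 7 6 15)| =|(3 13 10 4 7 6)(11 15)| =6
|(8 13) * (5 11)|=2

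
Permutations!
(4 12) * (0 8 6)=(0 8 6)(4 12)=[8, 1, 2, 3, 12, 5, 0, 7, 6, 9, 10, 11, 4]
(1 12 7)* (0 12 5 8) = (0 12 7 1 5 8) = [12, 5, 2, 3, 4, 8, 6, 1, 0, 9, 10, 11, 7]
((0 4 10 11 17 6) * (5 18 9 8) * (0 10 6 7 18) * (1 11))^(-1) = ((0 4 6 10 1 11 17 7 18 9 8 5))^(-1) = (0 5 8 9 18 7 17 11 1 10 6 4)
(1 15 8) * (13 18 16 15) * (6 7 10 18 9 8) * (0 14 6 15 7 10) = (0 14 6 10 18 16 7)(1 13 9 8) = [14, 13, 2, 3, 4, 5, 10, 0, 1, 8, 18, 11, 12, 9, 6, 15, 7, 17, 16]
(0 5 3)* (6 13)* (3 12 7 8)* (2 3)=(0 5 12 7 8 2 3)(6 13)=[5, 1, 3, 0, 4, 12, 13, 8, 2, 9, 10, 11, 7, 6]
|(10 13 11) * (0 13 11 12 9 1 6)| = 6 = |(0 13 12 9 1 6)(10 11)|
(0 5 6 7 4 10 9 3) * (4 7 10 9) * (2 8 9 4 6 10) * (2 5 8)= (0 8 9 3)(5 10 6)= [8, 1, 2, 0, 4, 10, 5, 7, 9, 3, 6]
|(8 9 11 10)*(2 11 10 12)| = |(2 11 12)(8 9 10)| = 3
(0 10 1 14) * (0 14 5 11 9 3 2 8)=(14)(0 10 1 5 11 9 3 2 8)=[10, 5, 8, 2, 4, 11, 6, 7, 0, 3, 1, 9, 12, 13, 14]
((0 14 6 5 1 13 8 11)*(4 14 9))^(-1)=(0 11 8 13 1 5 6 14 4 9)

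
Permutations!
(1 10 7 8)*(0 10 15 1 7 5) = (0 10 5)(1 15)(7 8) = [10, 15, 2, 3, 4, 0, 6, 8, 7, 9, 5, 11, 12, 13, 14, 1]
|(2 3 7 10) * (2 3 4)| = |(2 4)(3 7 10)| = 6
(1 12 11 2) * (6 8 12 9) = (1 9 6 8 12 11 2) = [0, 9, 1, 3, 4, 5, 8, 7, 12, 6, 10, 2, 11]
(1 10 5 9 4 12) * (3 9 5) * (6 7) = [0, 10, 2, 9, 12, 5, 7, 6, 8, 4, 3, 11, 1] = (1 10 3 9 4 12)(6 7)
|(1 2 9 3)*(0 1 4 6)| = 7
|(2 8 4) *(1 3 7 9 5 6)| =6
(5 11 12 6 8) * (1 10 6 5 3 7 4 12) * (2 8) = (1 10 6 2 8 3 7 4 12 5 11) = [0, 10, 8, 7, 12, 11, 2, 4, 3, 9, 6, 1, 5]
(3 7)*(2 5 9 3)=[0, 1, 5, 7, 4, 9, 6, 2, 8, 3]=(2 5 9 3 7)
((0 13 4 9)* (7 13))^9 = ((0 7 13 4 9))^9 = (0 9 4 13 7)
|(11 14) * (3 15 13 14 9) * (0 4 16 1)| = 12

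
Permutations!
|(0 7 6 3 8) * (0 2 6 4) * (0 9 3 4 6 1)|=|(0 7 6 4 9 3 8 2 1)|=9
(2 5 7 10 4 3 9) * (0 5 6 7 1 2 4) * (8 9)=(0 5 1 2 6 7 10)(3 8 9 4)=[5, 2, 6, 8, 3, 1, 7, 10, 9, 4, 0]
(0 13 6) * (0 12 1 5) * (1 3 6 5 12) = (0 13 5)(1 12 3 6) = [13, 12, 2, 6, 4, 0, 1, 7, 8, 9, 10, 11, 3, 5]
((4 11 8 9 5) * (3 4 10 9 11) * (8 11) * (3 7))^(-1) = (11)(3 7 4)(5 9 10)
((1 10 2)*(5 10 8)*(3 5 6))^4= ((1 8 6 3 5 10 2))^4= (1 5 8 10 6 2 3)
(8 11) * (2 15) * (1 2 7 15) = (1 2)(7 15)(8 11) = [0, 2, 1, 3, 4, 5, 6, 15, 11, 9, 10, 8, 12, 13, 14, 7]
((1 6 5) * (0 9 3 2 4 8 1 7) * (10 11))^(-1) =((0 9 3 2 4 8 1 6 5 7)(10 11))^(-1) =(0 7 5 6 1 8 4 2 3 9)(10 11)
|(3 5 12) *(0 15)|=6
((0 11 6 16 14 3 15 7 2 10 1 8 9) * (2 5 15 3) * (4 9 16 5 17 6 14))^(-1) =(0 9 4 16 8 1 10 2 14 11)(5 6 17 7 15)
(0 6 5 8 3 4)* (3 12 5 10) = [6, 1, 2, 4, 0, 8, 10, 7, 12, 9, 3, 11, 5] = (0 6 10 3 4)(5 8 12)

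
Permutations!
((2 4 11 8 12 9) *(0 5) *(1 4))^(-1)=((0 5)(1 4 11 8 12 9 2))^(-1)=(0 5)(1 2 9 12 8 11 4)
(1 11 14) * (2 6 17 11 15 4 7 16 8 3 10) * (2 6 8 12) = (1 15 4 7 16 12 2 8 3 10 6 17 11 14) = [0, 15, 8, 10, 7, 5, 17, 16, 3, 9, 6, 14, 2, 13, 1, 4, 12, 11]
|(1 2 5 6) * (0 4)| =4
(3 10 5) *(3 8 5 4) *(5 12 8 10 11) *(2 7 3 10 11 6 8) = (2 7 3 6 8 12)(4 10)(5 11) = [0, 1, 7, 6, 10, 11, 8, 3, 12, 9, 4, 5, 2]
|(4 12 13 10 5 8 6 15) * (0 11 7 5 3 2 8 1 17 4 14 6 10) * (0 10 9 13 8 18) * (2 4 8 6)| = |(0 11 7 5 1 17 8 9 13 10 3 4 12 6 15 14 2 18)| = 18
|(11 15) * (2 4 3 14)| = |(2 4 3 14)(11 15)| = 4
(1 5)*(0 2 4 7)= [2, 5, 4, 3, 7, 1, 6, 0]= (0 2 4 7)(1 5)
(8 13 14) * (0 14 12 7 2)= (0 14 8 13 12 7 2)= [14, 1, 0, 3, 4, 5, 6, 2, 13, 9, 10, 11, 7, 12, 8]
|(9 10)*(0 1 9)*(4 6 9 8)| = |(0 1 8 4 6 9 10)| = 7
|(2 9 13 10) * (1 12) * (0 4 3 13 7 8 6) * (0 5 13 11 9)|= 12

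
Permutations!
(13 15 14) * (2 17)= [0, 1, 17, 3, 4, 5, 6, 7, 8, 9, 10, 11, 12, 15, 13, 14, 16, 2]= (2 17)(13 15 14)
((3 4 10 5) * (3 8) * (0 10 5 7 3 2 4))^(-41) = (0 3 7 10)(2 8 5 4)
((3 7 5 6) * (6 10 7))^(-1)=((3 6)(5 10 7))^(-1)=(3 6)(5 7 10)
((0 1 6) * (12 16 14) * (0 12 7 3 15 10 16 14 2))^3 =(0 12 3 16 1 14 15 2 6 7 10)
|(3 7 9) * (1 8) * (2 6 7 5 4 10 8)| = 10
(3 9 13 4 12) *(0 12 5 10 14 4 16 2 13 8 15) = [12, 1, 13, 9, 5, 10, 6, 7, 15, 8, 14, 11, 3, 16, 4, 0, 2] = (0 12 3 9 8 15)(2 13 16)(4 5 10 14)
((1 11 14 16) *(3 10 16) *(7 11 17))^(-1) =((1 17 7 11 14 3 10 16))^(-1) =(1 16 10 3 14 11 7 17)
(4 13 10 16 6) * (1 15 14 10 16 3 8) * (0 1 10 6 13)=(0 1 15 14 6 4)(3 8 10)(13 16)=[1, 15, 2, 8, 0, 5, 4, 7, 10, 9, 3, 11, 12, 16, 6, 14, 13]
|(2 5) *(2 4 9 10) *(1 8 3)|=|(1 8 3)(2 5 4 9 10)|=15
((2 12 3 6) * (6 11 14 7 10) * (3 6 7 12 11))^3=((2 11 14 12 6)(7 10))^3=(2 12 11 6 14)(7 10)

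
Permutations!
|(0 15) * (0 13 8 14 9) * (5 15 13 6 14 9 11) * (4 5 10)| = 28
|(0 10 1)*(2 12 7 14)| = 12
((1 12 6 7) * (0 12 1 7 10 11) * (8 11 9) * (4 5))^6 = ((0 12 6 10 9 8 11)(4 5))^6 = (0 11 8 9 10 6 12)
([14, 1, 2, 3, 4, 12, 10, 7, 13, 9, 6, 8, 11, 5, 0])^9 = (0 14)(5 13 8 11 12)(6 10)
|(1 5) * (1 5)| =|(5)| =1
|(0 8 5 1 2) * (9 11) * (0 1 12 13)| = 10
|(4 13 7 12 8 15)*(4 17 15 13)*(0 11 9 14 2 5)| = |(0 11 9 14 2 5)(7 12 8 13)(15 17)| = 12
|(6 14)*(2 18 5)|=6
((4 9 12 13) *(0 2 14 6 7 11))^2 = (0 14 7)(2 6 11)(4 12)(9 13)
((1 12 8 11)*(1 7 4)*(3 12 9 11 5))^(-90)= ((1 9 11 7 4)(3 12 8 5))^(-90)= (3 8)(5 12)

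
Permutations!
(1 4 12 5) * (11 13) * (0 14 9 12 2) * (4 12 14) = (0 4 2)(1 12 5)(9 14)(11 13) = [4, 12, 0, 3, 2, 1, 6, 7, 8, 14, 10, 13, 5, 11, 9]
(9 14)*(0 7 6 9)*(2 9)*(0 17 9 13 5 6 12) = (0 7 12)(2 13 5 6)(9 14 17) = [7, 1, 13, 3, 4, 6, 2, 12, 8, 14, 10, 11, 0, 5, 17, 15, 16, 9]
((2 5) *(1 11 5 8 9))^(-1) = ((1 11 5 2 8 9))^(-1) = (1 9 8 2 5 11)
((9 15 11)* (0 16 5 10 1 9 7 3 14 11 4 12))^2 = (0 5 1 15 12 16 10 9 4)(3 11)(7 14)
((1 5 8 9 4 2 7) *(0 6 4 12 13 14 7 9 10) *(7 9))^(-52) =((0 6 4 2 7 1 5 8 10)(9 12 13 14))^(-52) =(14)(0 4 7 5 10 6 2 1 8)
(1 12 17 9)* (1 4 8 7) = (1 12 17 9 4 8 7) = [0, 12, 2, 3, 8, 5, 6, 1, 7, 4, 10, 11, 17, 13, 14, 15, 16, 9]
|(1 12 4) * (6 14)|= |(1 12 4)(6 14)|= 6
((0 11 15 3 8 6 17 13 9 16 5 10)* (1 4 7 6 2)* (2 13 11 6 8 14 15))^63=((0 6 17 11 2 1 4 7 8 13 9 16 5 10)(3 14 15))^63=(0 7)(1 5)(2 16)(4 10)(6 8)(9 11)(13 17)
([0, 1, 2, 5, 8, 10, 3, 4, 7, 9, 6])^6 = (3 10)(5 6)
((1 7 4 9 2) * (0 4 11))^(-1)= ((0 4 9 2 1 7 11))^(-1)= (0 11 7 1 2 9 4)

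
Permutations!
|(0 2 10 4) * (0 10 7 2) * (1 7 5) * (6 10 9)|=|(1 7 2 5)(4 9 6 10)|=4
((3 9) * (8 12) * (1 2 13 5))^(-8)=(13)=((1 2 13 5)(3 9)(8 12))^(-8)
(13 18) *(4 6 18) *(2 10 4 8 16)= (2 10 4 6 18 13 8 16)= [0, 1, 10, 3, 6, 5, 18, 7, 16, 9, 4, 11, 12, 8, 14, 15, 2, 17, 13]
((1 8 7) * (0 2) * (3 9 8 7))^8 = (3 8 9)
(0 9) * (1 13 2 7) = (0 9)(1 13 2 7) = [9, 13, 7, 3, 4, 5, 6, 1, 8, 0, 10, 11, 12, 2]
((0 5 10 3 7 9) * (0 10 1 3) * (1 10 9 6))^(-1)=((0 5 10)(1 3 7 6))^(-1)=(0 10 5)(1 6 7 3)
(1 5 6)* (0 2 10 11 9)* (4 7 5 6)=(0 2 10 11 9)(1 6)(4 7 5)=[2, 6, 10, 3, 7, 4, 1, 5, 8, 0, 11, 9]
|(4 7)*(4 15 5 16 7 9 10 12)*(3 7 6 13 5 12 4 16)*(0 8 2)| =|(0 8 2)(3 7 15 12 16 6 13 5)(4 9 10)| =24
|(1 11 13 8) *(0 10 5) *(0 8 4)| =|(0 10 5 8 1 11 13 4)| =8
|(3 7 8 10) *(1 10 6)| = 6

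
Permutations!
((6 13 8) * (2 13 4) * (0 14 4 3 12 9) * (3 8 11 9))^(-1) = ((0 14 4 2 13 11 9)(3 12)(6 8))^(-1) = (0 9 11 13 2 4 14)(3 12)(6 8)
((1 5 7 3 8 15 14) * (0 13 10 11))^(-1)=((0 13 10 11)(1 5 7 3 8 15 14))^(-1)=(0 11 10 13)(1 14 15 8 3 7 5)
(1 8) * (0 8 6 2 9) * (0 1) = (0 8)(1 6 2 9) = [8, 6, 9, 3, 4, 5, 2, 7, 0, 1]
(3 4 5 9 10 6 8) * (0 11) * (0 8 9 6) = (0 11 8 3 4 5 6 9 10) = [11, 1, 2, 4, 5, 6, 9, 7, 3, 10, 0, 8]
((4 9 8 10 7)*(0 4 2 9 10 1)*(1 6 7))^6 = (0 10)(1 4)(2 9 8 6 7)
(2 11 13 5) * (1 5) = (1 5 2 11 13) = [0, 5, 11, 3, 4, 2, 6, 7, 8, 9, 10, 13, 12, 1]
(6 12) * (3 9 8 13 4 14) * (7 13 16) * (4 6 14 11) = [0, 1, 2, 9, 11, 5, 12, 13, 16, 8, 10, 4, 14, 6, 3, 15, 7] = (3 9 8 16 7 13 6 12 14)(4 11)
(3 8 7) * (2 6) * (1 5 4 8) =(1 5 4 8 7 3)(2 6) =[0, 5, 6, 1, 8, 4, 2, 3, 7]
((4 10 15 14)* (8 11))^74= ((4 10 15 14)(8 11))^74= (4 15)(10 14)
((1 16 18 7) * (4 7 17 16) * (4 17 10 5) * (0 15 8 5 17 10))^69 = (0 5 1 16 15 4 10 18 8 7 17)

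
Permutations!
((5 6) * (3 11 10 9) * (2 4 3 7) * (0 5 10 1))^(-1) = ((0 5 6 10 9 7 2 4 3 11 1))^(-1) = (0 1 11 3 4 2 7 9 10 6 5)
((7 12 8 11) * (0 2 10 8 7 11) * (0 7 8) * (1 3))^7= (0 2 10)(1 3)(7 12 8)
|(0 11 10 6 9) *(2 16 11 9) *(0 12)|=15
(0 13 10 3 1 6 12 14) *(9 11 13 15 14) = [15, 6, 2, 1, 4, 5, 12, 7, 8, 11, 3, 13, 9, 10, 0, 14] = (0 15 14)(1 6 12 9 11 13 10 3)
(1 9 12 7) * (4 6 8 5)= (1 9 12 7)(4 6 8 5)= [0, 9, 2, 3, 6, 4, 8, 1, 5, 12, 10, 11, 7]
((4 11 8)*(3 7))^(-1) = ((3 7)(4 11 8))^(-1) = (3 7)(4 8 11)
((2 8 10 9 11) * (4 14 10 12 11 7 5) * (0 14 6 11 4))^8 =(0 10 7)(2 12 6)(4 11 8)(5 14 9)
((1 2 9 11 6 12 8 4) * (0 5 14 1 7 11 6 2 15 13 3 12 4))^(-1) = ((0 5 14 1 15 13 3 12 8)(2 9 6 4 7 11))^(-1) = (0 8 12 3 13 15 1 14 5)(2 11 7 4 6 9)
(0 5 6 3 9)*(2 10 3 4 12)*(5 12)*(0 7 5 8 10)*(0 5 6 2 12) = [0, 1, 5, 9, 8, 2, 4, 6, 10, 7, 3, 11, 12] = (12)(2 5)(3 9 7 6 4 8 10)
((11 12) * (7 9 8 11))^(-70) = (12)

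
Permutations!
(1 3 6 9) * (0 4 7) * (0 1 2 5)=[4, 3, 5, 6, 7, 0, 9, 1, 8, 2]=(0 4 7 1 3 6 9 2 5)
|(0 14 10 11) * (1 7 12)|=12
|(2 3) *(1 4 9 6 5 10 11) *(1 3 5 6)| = 15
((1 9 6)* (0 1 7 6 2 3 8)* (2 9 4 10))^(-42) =((0 1 4 10 2 3 8)(6 7))^(-42) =(10)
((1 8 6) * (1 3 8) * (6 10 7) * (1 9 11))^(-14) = (1 9 11)(3 8 10 7 6)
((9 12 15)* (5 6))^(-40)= (9 15 12)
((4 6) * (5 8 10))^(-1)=(4 6)(5 10 8)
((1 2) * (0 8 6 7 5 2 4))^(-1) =(0 4 1 2 5 7 6 8)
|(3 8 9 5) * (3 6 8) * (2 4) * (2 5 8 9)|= 6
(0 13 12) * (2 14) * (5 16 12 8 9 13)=(0 5 16 12)(2 14)(8 9 13)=[5, 1, 14, 3, 4, 16, 6, 7, 9, 13, 10, 11, 0, 8, 2, 15, 12]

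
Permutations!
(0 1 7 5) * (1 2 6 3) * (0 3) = [2, 7, 6, 1, 4, 3, 0, 5] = (0 2 6)(1 7 5 3)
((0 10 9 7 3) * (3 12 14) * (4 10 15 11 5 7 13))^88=(15)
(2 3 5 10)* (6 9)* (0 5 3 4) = [5, 1, 4, 3, 0, 10, 9, 7, 8, 6, 2] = (0 5 10 2 4)(6 9)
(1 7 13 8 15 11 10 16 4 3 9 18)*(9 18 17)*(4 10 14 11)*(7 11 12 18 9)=(1 11 14 12 18)(3 9 17 7 13 8 15 4)(10 16)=[0, 11, 2, 9, 3, 5, 6, 13, 15, 17, 16, 14, 18, 8, 12, 4, 10, 7, 1]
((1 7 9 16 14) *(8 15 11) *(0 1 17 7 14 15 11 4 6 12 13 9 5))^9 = (0 17)(1 7)(4 12 9 15 6 13 16)(5 14)(8 11)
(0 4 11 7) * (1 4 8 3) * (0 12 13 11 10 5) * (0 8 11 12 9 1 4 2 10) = (0 11 7 9 1 2 10 5 8 3 4)(12 13) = [11, 2, 10, 4, 0, 8, 6, 9, 3, 1, 5, 7, 13, 12]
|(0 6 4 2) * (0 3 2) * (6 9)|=4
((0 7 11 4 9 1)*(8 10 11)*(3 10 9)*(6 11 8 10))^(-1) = (0 1 9 8 10 7)(3 4 11 6) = ((0 7 10 8 9 1)(3 6 11 4))^(-1)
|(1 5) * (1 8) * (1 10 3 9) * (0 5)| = 7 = |(0 5 8 10 3 9 1)|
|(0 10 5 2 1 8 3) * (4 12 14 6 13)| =35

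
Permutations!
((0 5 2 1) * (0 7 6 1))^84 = ((0 5 2)(1 7 6))^84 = (7)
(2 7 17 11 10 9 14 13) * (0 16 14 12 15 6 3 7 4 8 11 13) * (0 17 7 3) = [16, 1, 4, 3, 8, 5, 0, 7, 11, 12, 9, 10, 15, 2, 17, 6, 14, 13] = (0 16 14 17 13 2 4 8 11 10 9 12 15 6)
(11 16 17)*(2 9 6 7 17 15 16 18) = (2 9 6 7 17 11 18)(15 16) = [0, 1, 9, 3, 4, 5, 7, 17, 8, 6, 10, 18, 12, 13, 14, 16, 15, 11, 2]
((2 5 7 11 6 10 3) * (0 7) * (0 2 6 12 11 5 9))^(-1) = (0 9 2 5 7)(3 10 6)(11 12) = ((0 7 5 2 9)(3 6 10)(11 12))^(-1)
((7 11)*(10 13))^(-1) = (7 11)(10 13)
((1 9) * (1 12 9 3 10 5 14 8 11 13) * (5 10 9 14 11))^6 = (1 5 12)(3 11 14)(8 9 13)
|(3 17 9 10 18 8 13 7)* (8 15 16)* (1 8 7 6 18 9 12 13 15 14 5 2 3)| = 90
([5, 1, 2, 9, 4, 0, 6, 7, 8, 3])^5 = (0 5)(3 9)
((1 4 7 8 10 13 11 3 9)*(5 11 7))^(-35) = ((1 4 5 11 3 9)(7 8 10 13))^(-35) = (1 4 5 11 3 9)(7 8 10 13)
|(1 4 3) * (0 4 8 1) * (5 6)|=6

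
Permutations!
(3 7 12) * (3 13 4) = [0, 1, 2, 7, 3, 5, 6, 12, 8, 9, 10, 11, 13, 4] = (3 7 12 13 4)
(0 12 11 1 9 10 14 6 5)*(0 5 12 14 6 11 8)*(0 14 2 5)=[2, 9, 5, 3, 4, 0, 12, 7, 14, 10, 6, 1, 8, 13, 11]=(0 2 5)(1 9 10 6 12 8 14 11)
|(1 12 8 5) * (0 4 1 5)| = 5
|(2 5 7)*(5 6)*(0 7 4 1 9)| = |(0 7 2 6 5 4 1 9)| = 8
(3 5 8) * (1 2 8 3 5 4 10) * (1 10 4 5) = (10)(1 2 8)(3 5) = [0, 2, 8, 5, 4, 3, 6, 7, 1, 9, 10]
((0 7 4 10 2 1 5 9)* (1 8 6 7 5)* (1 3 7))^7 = (0 5 9)(1 6 8 2 10 4 7 3)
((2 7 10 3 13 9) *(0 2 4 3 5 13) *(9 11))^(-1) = (0 3 4 9 11 13 5 10 7 2)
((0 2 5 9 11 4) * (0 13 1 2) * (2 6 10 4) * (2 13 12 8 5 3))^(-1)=(1 13 11 9 5 8 12 4 10 6)(2 3)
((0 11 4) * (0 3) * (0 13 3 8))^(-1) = (0 8 4 11)(3 13)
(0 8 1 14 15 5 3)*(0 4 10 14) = (0 8 1)(3 4 10 14 15 5) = [8, 0, 2, 4, 10, 3, 6, 7, 1, 9, 14, 11, 12, 13, 15, 5]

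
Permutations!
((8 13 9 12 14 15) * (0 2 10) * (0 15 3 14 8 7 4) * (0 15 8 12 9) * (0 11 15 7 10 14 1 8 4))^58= (0 4 15 13 1 14)(2 7 10 11 8 3)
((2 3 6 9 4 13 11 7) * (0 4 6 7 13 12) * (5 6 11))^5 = (13)(0 12 4)(2 7 3) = ((0 4 12)(2 3 7)(5 6 9 11 13))^5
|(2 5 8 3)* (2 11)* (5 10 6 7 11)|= |(2 10 6 7 11)(3 5 8)|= 15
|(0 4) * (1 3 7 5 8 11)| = 6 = |(0 4)(1 3 7 5 8 11)|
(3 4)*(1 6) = (1 6)(3 4) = [0, 6, 2, 4, 3, 5, 1]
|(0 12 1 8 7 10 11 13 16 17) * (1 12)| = |(0 1 8 7 10 11 13 16 17)| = 9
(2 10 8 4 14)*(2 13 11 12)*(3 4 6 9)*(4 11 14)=(2 10 8 6 9 3 11 12)(13 14)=[0, 1, 10, 11, 4, 5, 9, 7, 6, 3, 8, 12, 2, 14, 13]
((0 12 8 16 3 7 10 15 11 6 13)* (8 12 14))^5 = (0 7 13 3 6 16 11 8 15 14 10)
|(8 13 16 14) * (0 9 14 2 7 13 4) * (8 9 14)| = 20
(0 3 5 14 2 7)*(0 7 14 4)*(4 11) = [3, 1, 14, 5, 0, 11, 6, 7, 8, 9, 10, 4, 12, 13, 2] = (0 3 5 11 4)(2 14)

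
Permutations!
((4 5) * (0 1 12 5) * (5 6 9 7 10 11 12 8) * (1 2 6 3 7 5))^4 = ((0 2 6 9 5 4)(1 8)(3 7 10 11 12))^4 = (0 5 6)(2 4 9)(3 12 11 10 7)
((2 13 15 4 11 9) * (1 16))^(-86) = ((1 16)(2 13 15 4 11 9))^(-86) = (16)(2 11 15)(4 13 9)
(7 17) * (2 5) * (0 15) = [15, 1, 5, 3, 4, 2, 6, 17, 8, 9, 10, 11, 12, 13, 14, 0, 16, 7] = (0 15)(2 5)(7 17)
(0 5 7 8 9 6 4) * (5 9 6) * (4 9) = (0 4)(5 7 8 6 9) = [4, 1, 2, 3, 0, 7, 9, 8, 6, 5]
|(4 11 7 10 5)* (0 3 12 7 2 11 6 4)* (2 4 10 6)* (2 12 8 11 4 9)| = 12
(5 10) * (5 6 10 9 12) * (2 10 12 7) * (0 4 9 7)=(0 4 9)(2 10 6 12 5 7)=[4, 1, 10, 3, 9, 7, 12, 2, 8, 0, 6, 11, 5]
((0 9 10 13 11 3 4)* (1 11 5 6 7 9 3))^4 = (0 3 4)(5 10 7)(6 13 9)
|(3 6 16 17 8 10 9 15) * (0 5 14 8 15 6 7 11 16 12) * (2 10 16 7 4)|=|(0 5 14 8 16 17 15 3 4 2 10 9 6 12)(7 11)|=14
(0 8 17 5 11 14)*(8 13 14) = [13, 1, 2, 3, 4, 11, 6, 7, 17, 9, 10, 8, 12, 14, 0, 15, 16, 5] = (0 13 14)(5 11 8 17)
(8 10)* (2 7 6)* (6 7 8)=(2 8 10 6)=[0, 1, 8, 3, 4, 5, 2, 7, 10, 9, 6]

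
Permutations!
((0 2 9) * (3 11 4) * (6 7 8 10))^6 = ((0 2 9)(3 11 4)(6 7 8 10))^6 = (11)(6 8)(7 10)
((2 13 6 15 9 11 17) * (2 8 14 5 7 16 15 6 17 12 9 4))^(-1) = (2 4 15 16 7 5 14 8 17 13)(9 12 11) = ((2 13 17 8 14 5 7 16 15 4)(9 11 12))^(-1)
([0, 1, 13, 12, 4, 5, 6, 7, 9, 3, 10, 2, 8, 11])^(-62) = [0, 1, 13, 8, 4, 5, 6, 7, 3, 12, 10, 2, 9, 11]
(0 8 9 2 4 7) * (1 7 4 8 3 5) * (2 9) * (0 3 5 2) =(9)(0 5 1 7 3 2 8) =[5, 7, 8, 2, 4, 1, 6, 3, 0, 9]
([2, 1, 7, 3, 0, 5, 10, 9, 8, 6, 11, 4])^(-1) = (0 4 11 10 6 9 7 2)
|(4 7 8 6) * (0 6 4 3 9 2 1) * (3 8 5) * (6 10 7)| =|(0 10 7 5 3 9 2 1)(4 6 8)| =24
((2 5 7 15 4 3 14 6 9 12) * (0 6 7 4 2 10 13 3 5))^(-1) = ((0 6 9 12 10 13 3 14 7 15 2)(4 5))^(-1) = (0 2 15 7 14 3 13 10 12 9 6)(4 5)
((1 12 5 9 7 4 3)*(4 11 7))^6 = (12)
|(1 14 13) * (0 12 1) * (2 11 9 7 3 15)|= |(0 12 1 14 13)(2 11 9 7 3 15)|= 30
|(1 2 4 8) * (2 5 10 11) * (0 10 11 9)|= |(0 10 9)(1 5 11 2 4 8)|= 6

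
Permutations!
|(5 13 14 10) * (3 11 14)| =|(3 11 14 10 5 13)| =6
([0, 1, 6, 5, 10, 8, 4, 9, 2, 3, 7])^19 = (2 6 4 10 7 9 3 5 8)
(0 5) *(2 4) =[5, 1, 4, 3, 2, 0] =(0 5)(2 4)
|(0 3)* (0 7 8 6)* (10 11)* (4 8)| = 6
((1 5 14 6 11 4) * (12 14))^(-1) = (1 4 11 6 14 12 5)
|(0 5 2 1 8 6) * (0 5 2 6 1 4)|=|(0 2 4)(1 8)(5 6)|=6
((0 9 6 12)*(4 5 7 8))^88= ((0 9 6 12)(4 5 7 8))^88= (12)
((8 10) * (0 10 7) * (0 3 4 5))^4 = (0 3 10 4 8 5 7)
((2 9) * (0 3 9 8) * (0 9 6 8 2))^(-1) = (0 9 8 6 3) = ((0 3 6 8 9))^(-1)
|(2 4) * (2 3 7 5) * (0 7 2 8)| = 12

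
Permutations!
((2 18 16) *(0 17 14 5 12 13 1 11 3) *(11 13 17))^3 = ((0 11 3)(1 13)(2 18 16)(5 12 17 14))^3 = (18)(1 13)(5 14 17 12)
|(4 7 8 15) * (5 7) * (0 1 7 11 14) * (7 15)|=|(0 1 15 4 5 11 14)(7 8)|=14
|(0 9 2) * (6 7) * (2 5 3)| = |(0 9 5 3 2)(6 7)| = 10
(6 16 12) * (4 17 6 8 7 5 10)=(4 17 6 16 12 8 7 5 10)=[0, 1, 2, 3, 17, 10, 16, 5, 7, 9, 4, 11, 8, 13, 14, 15, 12, 6]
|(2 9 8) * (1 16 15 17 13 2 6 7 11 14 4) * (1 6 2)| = 15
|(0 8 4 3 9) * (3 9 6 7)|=12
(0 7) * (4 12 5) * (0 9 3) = (0 7 9 3)(4 12 5) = [7, 1, 2, 0, 12, 4, 6, 9, 8, 3, 10, 11, 5]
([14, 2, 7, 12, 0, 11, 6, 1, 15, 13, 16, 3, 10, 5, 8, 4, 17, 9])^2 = [8, 7, 1, 10, 14, 3, 6, 2, 4, 5, 17, 12, 16, 11, 15, 0, 9, 13]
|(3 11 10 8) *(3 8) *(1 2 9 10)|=6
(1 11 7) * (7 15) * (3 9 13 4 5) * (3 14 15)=(1 11 3 9 13 4 5 14 15 7)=[0, 11, 2, 9, 5, 14, 6, 1, 8, 13, 10, 3, 12, 4, 15, 7]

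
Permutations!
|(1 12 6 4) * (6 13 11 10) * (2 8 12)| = 9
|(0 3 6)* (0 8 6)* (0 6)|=4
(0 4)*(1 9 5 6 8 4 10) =[10, 9, 2, 3, 0, 6, 8, 7, 4, 5, 1] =(0 10 1 9 5 6 8 4)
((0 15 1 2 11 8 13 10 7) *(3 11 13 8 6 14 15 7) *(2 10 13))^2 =((0 7)(1 10 3 11 6 14 15))^2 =(1 3 6 15 10 11 14)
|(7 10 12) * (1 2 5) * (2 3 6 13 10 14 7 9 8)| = |(1 3 6 13 10 12 9 8 2 5)(7 14)| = 10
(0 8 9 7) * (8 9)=[9, 1, 2, 3, 4, 5, 6, 0, 8, 7]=(0 9 7)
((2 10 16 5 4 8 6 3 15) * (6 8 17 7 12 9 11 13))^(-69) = (2 10 16 5 4 17 7 12 9 11 13 6 3 15)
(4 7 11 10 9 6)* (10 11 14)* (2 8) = (2 8)(4 7 14 10 9 6) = [0, 1, 8, 3, 7, 5, 4, 14, 2, 6, 9, 11, 12, 13, 10]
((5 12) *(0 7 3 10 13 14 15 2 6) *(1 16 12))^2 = (0 3 13 15 6 7 10 14 2)(1 12)(5 16)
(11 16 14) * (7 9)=(7 9)(11 16 14)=[0, 1, 2, 3, 4, 5, 6, 9, 8, 7, 10, 16, 12, 13, 11, 15, 14]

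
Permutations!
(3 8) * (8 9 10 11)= (3 9 10 11 8)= [0, 1, 2, 9, 4, 5, 6, 7, 3, 10, 11, 8]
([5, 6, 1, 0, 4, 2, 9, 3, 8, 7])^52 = (0 6)(1 3)(2 7)(5 9)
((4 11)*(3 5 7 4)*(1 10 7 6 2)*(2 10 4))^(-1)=((1 4 11 3 5 6 10 7 2))^(-1)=(1 2 7 10 6 5 3 11 4)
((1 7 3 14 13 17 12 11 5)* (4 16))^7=(1 11 17 14 7 5 12 13 3)(4 16)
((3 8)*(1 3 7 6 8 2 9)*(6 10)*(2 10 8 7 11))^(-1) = ((1 3 10 6 7 8 11 2 9))^(-1) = (1 9 2 11 8 7 6 10 3)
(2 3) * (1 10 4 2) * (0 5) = (0 5)(1 10 4 2 3) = [5, 10, 3, 1, 2, 0, 6, 7, 8, 9, 4]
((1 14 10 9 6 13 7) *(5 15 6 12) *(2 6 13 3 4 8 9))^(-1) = (1 7 13 15 5 12 9 8 4 3 6 2 10 14)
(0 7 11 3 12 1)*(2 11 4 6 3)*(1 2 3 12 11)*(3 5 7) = (0 3 11 5 7 4 6 12 2 1) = [3, 0, 1, 11, 6, 7, 12, 4, 8, 9, 10, 5, 2]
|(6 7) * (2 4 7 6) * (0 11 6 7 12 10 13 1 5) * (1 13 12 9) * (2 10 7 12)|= |(13)(0 11 6 12 7 10 2 4 9 1 5)|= 11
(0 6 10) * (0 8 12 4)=[6, 1, 2, 3, 0, 5, 10, 7, 12, 9, 8, 11, 4]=(0 6 10 8 12 4)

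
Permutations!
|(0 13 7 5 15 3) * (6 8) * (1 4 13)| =8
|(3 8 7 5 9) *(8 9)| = |(3 9)(5 8 7)| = 6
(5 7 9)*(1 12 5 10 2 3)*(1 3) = (1 12 5 7 9 10 2) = [0, 12, 1, 3, 4, 7, 6, 9, 8, 10, 2, 11, 5]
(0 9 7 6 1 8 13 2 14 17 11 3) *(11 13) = (0 9 7 6 1 8 11 3)(2 14 17 13) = [9, 8, 14, 0, 4, 5, 1, 6, 11, 7, 10, 3, 12, 2, 17, 15, 16, 13]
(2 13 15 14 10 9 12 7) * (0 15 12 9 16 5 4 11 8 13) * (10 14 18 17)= [15, 1, 0, 3, 11, 4, 6, 2, 13, 9, 16, 8, 7, 12, 14, 18, 5, 10, 17]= (0 15 18 17 10 16 5 4 11 8 13 12 7 2)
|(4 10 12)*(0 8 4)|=5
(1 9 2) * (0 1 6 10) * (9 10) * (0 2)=[1, 10, 6, 3, 4, 5, 9, 7, 8, 0, 2]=(0 1 10 2 6 9)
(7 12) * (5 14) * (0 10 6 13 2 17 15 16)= (0 10 6 13 2 17 15 16)(5 14)(7 12)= [10, 1, 17, 3, 4, 14, 13, 12, 8, 9, 6, 11, 7, 2, 5, 16, 0, 15]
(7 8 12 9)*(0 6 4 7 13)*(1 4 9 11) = (0 6 9 13)(1 4 7 8 12 11) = [6, 4, 2, 3, 7, 5, 9, 8, 12, 13, 10, 1, 11, 0]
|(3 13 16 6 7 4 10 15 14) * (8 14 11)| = 11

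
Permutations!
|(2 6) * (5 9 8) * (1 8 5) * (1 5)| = 4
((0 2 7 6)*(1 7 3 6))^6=((0 2 3 6)(1 7))^6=(7)(0 3)(2 6)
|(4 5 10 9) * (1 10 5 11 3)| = |(1 10 9 4 11 3)| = 6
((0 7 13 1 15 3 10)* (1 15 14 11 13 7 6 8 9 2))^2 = ((0 6 8 9 2 1 14 11 13 15 3 10))^2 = (0 8 2 14 13 3)(1 11 15 10 6 9)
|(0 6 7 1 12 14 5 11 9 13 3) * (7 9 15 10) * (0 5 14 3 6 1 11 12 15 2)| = 21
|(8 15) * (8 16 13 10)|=5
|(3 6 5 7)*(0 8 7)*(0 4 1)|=|(0 8 7 3 6 5 4 1)|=8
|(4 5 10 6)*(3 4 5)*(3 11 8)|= 12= |(3 4 11 8)(5 10 6)|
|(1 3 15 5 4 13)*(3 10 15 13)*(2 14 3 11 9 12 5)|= 35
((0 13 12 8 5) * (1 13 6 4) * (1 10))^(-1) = ((0 6 4 10 1 13 12 8 5))^(-1) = (0 5 8 12 13 1 10 4 6)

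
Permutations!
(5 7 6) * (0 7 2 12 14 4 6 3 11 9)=[7, 1, 12, 11, 6, 2, 5, 3, 8, 0, 10, 9, 14, 13, 4]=(0 7 3 11 9)(2 12 14 4 6 5)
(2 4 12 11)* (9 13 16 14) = (2 4 12 11)(9 13 16 14) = [0, 1, 4, 3, 12, 5, 6, 7, 8, 13, 10, 2, 11, 16, 9, 15, 14]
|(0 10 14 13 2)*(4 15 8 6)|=|(0 10 14 13 2)(4 15 8 6)|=20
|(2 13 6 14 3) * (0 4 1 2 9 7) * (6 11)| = 11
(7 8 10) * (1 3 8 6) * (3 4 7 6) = [0, 4, 2, 8, 7, 5, 1, 3, 10, 9, 6] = (1 4 7 3 8 10 6)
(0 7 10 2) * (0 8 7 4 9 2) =(0 4 9 2 8 7 10) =[4, 1, 8, 3, 9, 5, 6, 10, 7, 2, 0]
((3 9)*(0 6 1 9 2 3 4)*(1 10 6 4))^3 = (0 4)(1 9)(2 3)(6 10)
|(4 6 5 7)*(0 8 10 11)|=|(0 8 10 11)(4 6 5 7)|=4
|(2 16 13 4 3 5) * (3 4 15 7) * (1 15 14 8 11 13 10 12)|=36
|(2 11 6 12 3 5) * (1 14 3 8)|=9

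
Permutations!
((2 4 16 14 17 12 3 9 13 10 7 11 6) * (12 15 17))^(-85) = (2 6 11 7 10 13 9 3 12 14 16 4)(15 17)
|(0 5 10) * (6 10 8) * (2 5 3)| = 7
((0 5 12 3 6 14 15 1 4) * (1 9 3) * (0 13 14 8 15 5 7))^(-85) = (15)(0 7)(1 12 5 14 13 4)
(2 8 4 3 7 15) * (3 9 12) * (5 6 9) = (2 8 4 5 6 9 12 3 7 15) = [0, 1, 8, 7, 5, 6, 9, 15, 4, 12, 10, 11, 3, 13, 14, 2]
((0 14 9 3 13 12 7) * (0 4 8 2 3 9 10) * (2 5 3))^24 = ((0 14 10)(3 13 12 7 4 8 5))^24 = (14)(3 7 5 12 8 13 4)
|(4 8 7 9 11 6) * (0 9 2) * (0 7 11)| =4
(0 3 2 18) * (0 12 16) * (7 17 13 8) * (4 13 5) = (0 3 2 18 12 16)(4 13 8 7 17 5) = [3, 1, 18, 2, 13, 4, 6, 17, 7, 9, 10, 11, 16, 8, 14, 15, 0, 5, 12]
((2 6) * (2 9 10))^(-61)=(2 10 9 6)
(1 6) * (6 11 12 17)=(1 11 12 17 6)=[0, 11, 2, 3, 4, 5, 1, 7, 8, 9, 10, 12, 17, 13, 14, 15, 16, 6]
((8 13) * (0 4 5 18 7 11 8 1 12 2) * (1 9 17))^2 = ((0 4 5 18 7 11 8 13 9 17 1 12 2))^2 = (0 5 7 8 9 1 2 4 18 11 13 17 12)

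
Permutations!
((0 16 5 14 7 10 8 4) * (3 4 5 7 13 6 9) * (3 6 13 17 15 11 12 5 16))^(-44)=(0 3 4)(5 11 17)(12 15 14)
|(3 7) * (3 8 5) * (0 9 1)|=|(0 9 1)(3 7 8 5)|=12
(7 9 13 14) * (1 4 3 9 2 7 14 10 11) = (14)(1 4 3 9 13 10 11)(2 7) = [0, 4, 7, 9, 3, 5, 6, 2, 8, 13, 11, 1, 12, 10, 14]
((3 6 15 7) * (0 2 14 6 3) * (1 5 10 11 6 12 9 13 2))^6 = (0 15 11 5)(1 7 6 10)(2 14 12 9 13)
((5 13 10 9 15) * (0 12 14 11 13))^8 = ((0 12 14 11 13 10 9 15 5))^8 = (0 5 15 9 10 13 11 14 12)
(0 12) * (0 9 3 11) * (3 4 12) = (0 3 11)(4 12 9) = [3, 1, 2, 11, 12, 5, 6, 7, 8, 4, 10, 0, 9]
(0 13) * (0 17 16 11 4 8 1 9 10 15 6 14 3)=(0 13 17 16 11 4 8 1 9 10 15 6 14 3)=[13, 9, 2, 0, 8, 5, 14, 7, 1, 10, 15, 4, 12, 17, 3, 6, 11, 16]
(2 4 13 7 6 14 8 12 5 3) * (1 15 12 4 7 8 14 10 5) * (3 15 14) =(1 14 3 2 7 6 10 5 15 12)(4 13 8) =[0, 14, 7, 2, 13, 15, 10, 6, 4, 9, 5, 11, 1, 8, 3, 12]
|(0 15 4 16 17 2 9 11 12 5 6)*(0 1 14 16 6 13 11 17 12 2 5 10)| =|(0 15 4 6 1 14 16 12 10)(2 9 17 5 13 11)| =18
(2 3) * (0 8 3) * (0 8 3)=(0 3 2 8)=[3, 1, 8, 2, 4, 5, 6, 7, 0]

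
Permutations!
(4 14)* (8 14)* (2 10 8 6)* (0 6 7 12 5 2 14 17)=(0 6 14 4 7 12 5 2 10 8 17)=[6, 1, 10, 3, 7, 2, 14, 12, 17, 9, 8, 11, 5, 13, 4, 15, 16, 0]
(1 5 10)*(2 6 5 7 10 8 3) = (1 7 10)(2 6 5 8 3) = [0, 7, 6, 2, 4, 8, 5, 10, 3, 9, 1]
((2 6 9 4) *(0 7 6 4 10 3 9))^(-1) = ((0 7 6)(2 4)(3 9 10))^(-1) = (0 6 7)(2 4)(3 10 9)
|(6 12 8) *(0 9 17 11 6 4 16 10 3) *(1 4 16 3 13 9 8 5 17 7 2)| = 55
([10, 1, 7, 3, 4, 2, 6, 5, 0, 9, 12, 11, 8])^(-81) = [8, 1, 2, 3, 4, 5, 6, 7, 12, 9, 0, 11, 10]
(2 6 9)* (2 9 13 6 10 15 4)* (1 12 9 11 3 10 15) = (1 12 9 11 3 10)(2 15 4)(6 13) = [0, 12, 15, 10, 2, 5, 13, 7, 8, 11, 1, 3, 9, 6, 14, 4]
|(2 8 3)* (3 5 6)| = |(2 8 5 6 3)| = 5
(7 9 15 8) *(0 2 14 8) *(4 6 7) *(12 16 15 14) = (0 2 12 16 15)(4 6 7 9 14 8) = [2, 1, 12, 3, 6, 5, 7, 9, 4, 14, 10, 11, 16, 13, 8, 0, 15]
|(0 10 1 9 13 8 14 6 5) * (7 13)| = |(0 10 1 9 7 13 8 14 6 5)| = 10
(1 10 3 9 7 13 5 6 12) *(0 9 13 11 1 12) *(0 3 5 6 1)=[9, 10, 2, 13, 4, 1, 3, 11, 8, 7, 5, 0, 12, 6]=(0 9 7 11)(1 10 5)(3 13 6)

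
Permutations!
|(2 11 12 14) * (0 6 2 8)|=7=|(0 6 2 11 12 14 8)|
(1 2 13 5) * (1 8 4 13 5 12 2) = (2 5 8 4 13 12) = [0, 1, 5, 3, 13, 8, 6, 7, 4, 9, 10, 11, 2, 12]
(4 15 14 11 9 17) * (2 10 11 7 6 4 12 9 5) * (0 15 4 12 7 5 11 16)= [15, 1, 10, 3, 4, 2, 12, 6, 8, 17, 16, 11, 9, 13, 5, 14, 0, 7]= (0 15 14 5 2 10 16)(6 12 9 17 7)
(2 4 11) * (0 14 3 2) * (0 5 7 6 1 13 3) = [14, 13, 4, 2, 11, 7, 1, 6, 8, 9, 10, 5, 12, 3, 0] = (0 14)(1 13 3 2 4 11 5 7 6)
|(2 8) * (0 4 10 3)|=|(0 4 10 3)(2 8)|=4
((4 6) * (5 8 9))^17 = (4 6)(5 9 8)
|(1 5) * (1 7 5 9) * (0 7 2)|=|(0 7 5 2)(1 9)|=4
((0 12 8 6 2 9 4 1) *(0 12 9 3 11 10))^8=(0 3 8 4 10 2 12 9 11 6 1)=((0 9 4 1 12 8 6 2 3 11 10))^8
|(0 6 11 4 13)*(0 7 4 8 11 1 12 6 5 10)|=6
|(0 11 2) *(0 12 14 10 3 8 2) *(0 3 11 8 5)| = |(0 8 2 12 14 10 11 3 5)| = 9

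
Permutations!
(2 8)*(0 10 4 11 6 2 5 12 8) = (0 10 4 11 6 2)(5 12 8) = [10, 1, 0, 3, 11, 12, 2, 7, 5, 9, 4, 6, 8]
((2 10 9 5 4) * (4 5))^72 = (10)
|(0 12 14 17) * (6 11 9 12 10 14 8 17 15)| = 10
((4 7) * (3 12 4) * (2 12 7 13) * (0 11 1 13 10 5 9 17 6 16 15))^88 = (0 2 5 16 1 4 17)(6 11 12 9 15 13 10)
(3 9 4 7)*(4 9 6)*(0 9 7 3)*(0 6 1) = (0 9 7 6 4 3 1) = [9, 0, 2, 1, 3, 5, 4, 6, 8, 7]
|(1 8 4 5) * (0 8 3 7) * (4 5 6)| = 6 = |(0 8 5 1 3 7)(4 6)|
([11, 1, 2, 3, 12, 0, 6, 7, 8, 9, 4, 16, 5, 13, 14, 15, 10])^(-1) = [5, 1, 2, 3, 10, 12, 6, 7, 8, 9, 16, 0, 4, 13, 14, 15, 11]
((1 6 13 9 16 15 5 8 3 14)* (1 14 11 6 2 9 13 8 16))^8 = ((1 2 9)(3 11 6 8)(5 16 15))^8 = (1 9 2)(5 15 16)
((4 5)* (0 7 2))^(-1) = (0 2 7)(4 5)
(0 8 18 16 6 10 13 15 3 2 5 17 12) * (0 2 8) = (2 5 17 12)(3 8 18 16 6 10 13 15) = [0, 1, 5, 8, 4, 17, 10, 7, 18, 9, 13, 11, 2, 15, 14, 3, 6, 12, 16]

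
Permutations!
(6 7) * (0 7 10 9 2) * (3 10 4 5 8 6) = (0 7 3 10 9 2)(4 5 8 6) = [7, 1, 0, 10, 5, 8, 4, 3, 6, 2, 9]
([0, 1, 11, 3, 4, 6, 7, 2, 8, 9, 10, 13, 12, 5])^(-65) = [0, 1, 11, 3, 4, 6, 7, 2, 8, 9, 10, 13, 12, 5]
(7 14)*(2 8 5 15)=[0, 1, 8, 3, 4, 15, 6, 14, 5, 9, 10, 11, 12, 13, 7, 2]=(2 8 5 15)(7 14)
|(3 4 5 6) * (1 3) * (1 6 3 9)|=|(1 9)(3 4 5)|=6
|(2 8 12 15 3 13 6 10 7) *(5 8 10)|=|(2 10 7)(3 13 6 5 8 12 15)|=21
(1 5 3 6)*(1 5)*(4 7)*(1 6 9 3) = (1 6 5)(3 9)(4 7) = [0, 6, 2, 9, 7, 1, 5, 4, 8, 3]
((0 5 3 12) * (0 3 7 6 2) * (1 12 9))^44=(12)(0 2 6 7 5)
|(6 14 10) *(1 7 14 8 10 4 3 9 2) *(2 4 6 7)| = 30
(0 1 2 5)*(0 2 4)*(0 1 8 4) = [8, 0, 5, 3, 1, 2, 6, 7, 4] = (0 8 4 1)(2 5)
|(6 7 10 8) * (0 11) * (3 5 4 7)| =14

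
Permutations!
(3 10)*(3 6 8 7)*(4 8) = (3 10 6 4 8 7) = [0, 1, 2, 10, 8, 5, 4, 3, 7, 9, 6]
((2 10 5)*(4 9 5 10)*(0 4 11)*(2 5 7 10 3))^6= (0 2 10 9)(3 7 4 11)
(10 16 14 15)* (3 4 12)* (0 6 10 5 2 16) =(0 6 10)(2 16 14 15 5)(3 4 12) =[6, 1, 16, 4, 12, 2, 10, 7, 8, 9, 0, 11, 3, 13, 15, 5, 14]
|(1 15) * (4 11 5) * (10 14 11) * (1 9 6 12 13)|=30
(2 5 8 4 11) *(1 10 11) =(1 10 11 2 5 8 4) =[0, 10, 5, 3, 1, 8, 6, 7, 4, 9, 11, 2]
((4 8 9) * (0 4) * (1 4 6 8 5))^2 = ((0 6 8 9)(1 4 5))^2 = (0 8)(1 5 4)(6 9)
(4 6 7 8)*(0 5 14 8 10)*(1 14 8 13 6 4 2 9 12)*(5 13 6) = [13, 14, 9, 3, 4, 8, 7, 10, 2, 12, 0, 11, 1, 5, 6] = (0 13 5 8 2 9 12 1 14 6 7 10)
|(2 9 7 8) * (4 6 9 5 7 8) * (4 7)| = 6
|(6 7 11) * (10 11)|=4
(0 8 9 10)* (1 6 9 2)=[8, 6, 1, 3, 4, 5, 9, 7, 2, 10, 0]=(0 8 2 1 6 9 10)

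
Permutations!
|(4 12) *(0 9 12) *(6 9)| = 5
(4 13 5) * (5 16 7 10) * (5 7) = (4 13 16 5)(7 10) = [0, 1, 2, 3, 13, 4, 6, 10, 8, 9, 7, 11, 12, 16, 14, 15, 5]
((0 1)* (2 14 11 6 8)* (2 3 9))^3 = ((0 1)(2 14 11 6 8 3 9))^3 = (0 1)(2 6 9 11 3 14 8)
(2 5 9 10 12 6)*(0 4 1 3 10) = (0 4 1 3 10 12 6 2 5 9) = [4, 3, 5, 10, 1, 9, 2, 7, 8, 0, 12, 11, 6]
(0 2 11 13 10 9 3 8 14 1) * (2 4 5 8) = (0 4 5 8 14 1)(2 11 13 10 9 3) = [4, 0, 11, 2, 5, 8, 6, 7, 14, 3, 9, 13, 12, 10, 1]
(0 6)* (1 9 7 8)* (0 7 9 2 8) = (9)(0 6 7)(1 2 8) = [6, 2, 8, 3, 4, 5, 7, 0, 1, 9]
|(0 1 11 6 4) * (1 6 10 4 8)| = 7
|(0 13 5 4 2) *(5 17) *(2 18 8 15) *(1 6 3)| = |(0 13 17 5 4 18 8 15 2)(1 6 3)| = 9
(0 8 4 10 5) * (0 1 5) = [8, 5, 2, 3, 10, 1, 6, 7, 4, 9, 0] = (0 8 4 10)(1 5)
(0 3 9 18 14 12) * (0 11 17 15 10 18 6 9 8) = (0 3 8)(6 9)(10 18 14 12 11 17 15) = [3, 1, 2, 8, 4, 5, 9, 7, 0, 6, 18, 17, 11, 13, 12, 10, 16, 15, 14]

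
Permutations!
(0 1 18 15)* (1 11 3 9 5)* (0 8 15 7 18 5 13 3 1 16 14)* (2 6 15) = (0 11 1 5 16 14)(2 6 15 8)(3 9 13)(7 18) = [11, 5, 6, 9, 4, 16, 15, 18, 2, 13, 10, 1, 12, 3, 0, 8, 14, 17, 7]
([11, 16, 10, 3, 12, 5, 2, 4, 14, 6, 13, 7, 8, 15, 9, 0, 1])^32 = (16)(0 14 15 8 13 12 10 4 2 7 6 11 9)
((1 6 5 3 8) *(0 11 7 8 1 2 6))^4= (0 2 1 8 3 7 5 11 6)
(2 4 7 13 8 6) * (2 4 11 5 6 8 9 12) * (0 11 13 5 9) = (0 11 9 12 2 13)(4 7 5 6) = [11, 1, 13, 3, 7, 6, 4, 5, 8, 12, 10, 9, 2, 0]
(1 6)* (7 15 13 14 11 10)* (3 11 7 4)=[0, 6, 2, 11, 3, 5, 1, 15, 8, 9, 4, 10, 12, 14, 7, 13]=(1 6)(3 11 10 4)(7 15 13 14)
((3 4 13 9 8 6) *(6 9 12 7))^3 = (3 12)(4 7)(6 13)(8 9)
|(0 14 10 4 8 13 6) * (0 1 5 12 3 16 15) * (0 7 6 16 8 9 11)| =30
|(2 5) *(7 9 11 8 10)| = 10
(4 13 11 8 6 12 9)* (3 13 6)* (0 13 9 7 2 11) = (0 13)(2 11 8 3 9 4 6 12 7) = [13, 1, 11, 9, 6, 5, 12, 2, 3, 4, 10, 8, 7, 0]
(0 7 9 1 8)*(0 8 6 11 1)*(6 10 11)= [7, 10, 2, 3, 4, 5, 6, 9, 8, 0, 11, 1]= (0 7 9)(1 10 11)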